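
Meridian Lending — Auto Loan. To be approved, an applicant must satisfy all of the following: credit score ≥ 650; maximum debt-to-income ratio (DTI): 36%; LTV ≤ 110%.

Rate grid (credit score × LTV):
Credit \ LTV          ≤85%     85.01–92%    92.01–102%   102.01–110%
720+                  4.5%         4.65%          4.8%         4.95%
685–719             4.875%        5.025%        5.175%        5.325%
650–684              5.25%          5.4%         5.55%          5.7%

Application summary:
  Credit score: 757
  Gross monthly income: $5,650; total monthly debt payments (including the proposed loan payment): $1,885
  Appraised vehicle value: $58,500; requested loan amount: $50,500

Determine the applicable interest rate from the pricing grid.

4.65%

Credit score 757 ≥ 650; DTI: 1,885 ÷ 5,650 = 33.4%, within the 36% cap
LTV: 50,500 ÷ 58,500 = 86.3%, within 110% cap
Row: 757 falls in 720+. Column: 86.3% falls in 85.01–92%. Rate = 4.65%.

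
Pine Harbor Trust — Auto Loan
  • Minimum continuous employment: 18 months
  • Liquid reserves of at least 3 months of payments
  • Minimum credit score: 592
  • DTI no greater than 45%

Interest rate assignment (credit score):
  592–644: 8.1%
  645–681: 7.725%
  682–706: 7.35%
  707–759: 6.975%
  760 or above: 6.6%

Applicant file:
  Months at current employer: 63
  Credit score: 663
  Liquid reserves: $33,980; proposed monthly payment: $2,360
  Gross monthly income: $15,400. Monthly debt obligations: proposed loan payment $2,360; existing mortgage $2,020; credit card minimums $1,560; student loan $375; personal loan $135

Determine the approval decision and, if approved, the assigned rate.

Credit score 663 ≥ 592 (meets minimum)
Reserves = 33,980/2,360 = 14.4 months ≥ 3
Employment 63 ≥ 18 months
Total monthly debts = (2,360 + 2,020 + 1,560 + 375 + 135) = 6,450. Debt-to-income = 6,450/15,400 = 41.9% — meets 45% limit
All requirements met. Score 663 falls in the 645–681 tier → 7.725%.

Approved at 7.725%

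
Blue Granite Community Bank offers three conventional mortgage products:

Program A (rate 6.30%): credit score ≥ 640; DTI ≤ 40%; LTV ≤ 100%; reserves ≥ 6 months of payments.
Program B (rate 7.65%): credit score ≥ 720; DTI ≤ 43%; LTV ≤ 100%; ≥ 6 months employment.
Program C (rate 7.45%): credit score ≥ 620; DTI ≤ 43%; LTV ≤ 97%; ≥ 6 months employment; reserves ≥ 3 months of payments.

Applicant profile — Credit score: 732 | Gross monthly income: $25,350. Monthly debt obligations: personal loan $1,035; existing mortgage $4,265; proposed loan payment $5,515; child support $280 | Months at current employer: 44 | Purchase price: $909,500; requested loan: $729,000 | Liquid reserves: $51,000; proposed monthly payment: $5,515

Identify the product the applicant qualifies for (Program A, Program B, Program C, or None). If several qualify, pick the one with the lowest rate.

Total debts = (1,035 + 4,265 + 5,515 + 280) = 11,095; DTI = 11,095/25,350 = 43.8%.
LTV = 729,000/909,500 = 80.2%.
Reserves = 51,000/5,515 = 9.2 months.
Program A: score 732 ≥ 640; DTI 43.8% > 40%; LTV 80.2% ≤ 100%; reserves 9.2 ≥ 6 mo → does not qualify.
Program B: score 732 ≥ 720; DTI 43.8% > 43%; LTV 80.2% ≤ 100%; employment 44 ≥ 6 mo → does not qualify.
Program C: score 732 ≥ 620; DTI 43.8% > 43%; LTV 80.2% ≤ 97%; employment 44 ≥ 6 mo; reserves 9.2 ≥ 3 mo → does not qualify.

None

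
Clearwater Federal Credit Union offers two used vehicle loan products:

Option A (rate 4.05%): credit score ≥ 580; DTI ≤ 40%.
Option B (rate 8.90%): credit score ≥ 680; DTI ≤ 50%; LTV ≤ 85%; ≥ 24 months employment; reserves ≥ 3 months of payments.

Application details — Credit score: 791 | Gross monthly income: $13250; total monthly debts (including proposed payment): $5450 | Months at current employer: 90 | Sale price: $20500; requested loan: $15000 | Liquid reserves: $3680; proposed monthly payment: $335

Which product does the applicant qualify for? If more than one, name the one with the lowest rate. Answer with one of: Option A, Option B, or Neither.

DTI = 5,450/13,250 = 41.1%.
LTV = 15,000/20,500 = 73.2%.
Reserves = 3,680/335 = 11.0 months.
Option A: score 791 ≥ 580; DTI 41.1% > 40% → does not qualify.
Option B: score 791 ≥ 680; DTI 41.1% ≤ 50%; LTV 73.2% ≤ 85%; employment 90 ≥ 24 mo; reserves 11.0 ≥ 3 mo → qualifies.

Option B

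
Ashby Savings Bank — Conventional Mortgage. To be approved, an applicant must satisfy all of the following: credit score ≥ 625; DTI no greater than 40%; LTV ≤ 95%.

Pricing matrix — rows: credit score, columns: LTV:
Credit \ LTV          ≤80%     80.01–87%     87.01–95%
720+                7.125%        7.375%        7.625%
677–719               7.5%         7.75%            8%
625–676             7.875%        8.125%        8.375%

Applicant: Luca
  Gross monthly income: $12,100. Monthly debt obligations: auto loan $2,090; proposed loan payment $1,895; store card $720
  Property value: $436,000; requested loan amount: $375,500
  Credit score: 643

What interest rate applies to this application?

Credit score 643 ≥ 625; Total monthly debts = (2,090 + 1,895 + 720) = 4,705. DTI = 4,705/12,100 = 38.9% ≤ 40%
Loan-to-value = 375,500/436,000 = 86.1% — pass (95% max)
Score 643 is in the 625–676 band; LTV 86.1% is in the 80.01–87% band → 8.125%.

8.125%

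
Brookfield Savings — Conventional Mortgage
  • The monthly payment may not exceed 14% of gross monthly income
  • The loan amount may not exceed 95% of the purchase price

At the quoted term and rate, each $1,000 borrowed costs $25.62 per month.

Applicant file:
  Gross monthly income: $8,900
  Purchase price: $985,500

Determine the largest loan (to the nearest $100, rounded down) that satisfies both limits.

Payment cap: 14% × $8,900 = $1,246/month.
At $25.62 per $1,000, that supports 1,246/25.62 × 1,000 ≈ $48,633 → $48,600.
LTV cap: 95% × $985,500 = $936,225 → $936,200.
Binding constraint: payment-to-income.

$48,600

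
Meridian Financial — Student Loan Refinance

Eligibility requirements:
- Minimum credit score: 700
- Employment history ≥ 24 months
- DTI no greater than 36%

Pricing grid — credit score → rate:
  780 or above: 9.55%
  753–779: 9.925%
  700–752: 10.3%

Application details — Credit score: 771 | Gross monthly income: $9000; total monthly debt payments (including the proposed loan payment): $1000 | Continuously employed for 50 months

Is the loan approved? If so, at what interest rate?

Credit score 771 ≥ 700 (meets minimum)
Employment 50 ≥ 24 months
Debt-to-income = 1,000/9,000 = 11.1% — meets 36% limit
All requirements met. Score 771 falls in the 753–779 tier → 9.925%.

Approved at 9.925%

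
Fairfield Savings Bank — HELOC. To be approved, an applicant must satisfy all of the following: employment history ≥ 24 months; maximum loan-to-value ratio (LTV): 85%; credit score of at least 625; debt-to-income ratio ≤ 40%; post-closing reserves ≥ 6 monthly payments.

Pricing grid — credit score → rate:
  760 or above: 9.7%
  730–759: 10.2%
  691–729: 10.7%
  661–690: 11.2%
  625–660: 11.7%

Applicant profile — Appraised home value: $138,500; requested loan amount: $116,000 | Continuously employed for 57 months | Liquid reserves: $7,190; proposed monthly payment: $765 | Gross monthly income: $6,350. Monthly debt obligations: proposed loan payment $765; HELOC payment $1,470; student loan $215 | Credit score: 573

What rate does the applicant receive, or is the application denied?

Credit score 573 < 625 (below minimum)
Loan-to-value = 116,000/138,500 = 83.8% — pass (85% max)
Reserves: 7,190 ÷ 765 = 9.4 months (meets 6-month minimum)
Total monthly debts = (765 + 1,470 + 215) = 2,450. Debt-to-income = 2,450/6,350 = 38.6% — meets 40% limit
Employment 57 ≥ 24 months
Not all requirements met → denied.

Denied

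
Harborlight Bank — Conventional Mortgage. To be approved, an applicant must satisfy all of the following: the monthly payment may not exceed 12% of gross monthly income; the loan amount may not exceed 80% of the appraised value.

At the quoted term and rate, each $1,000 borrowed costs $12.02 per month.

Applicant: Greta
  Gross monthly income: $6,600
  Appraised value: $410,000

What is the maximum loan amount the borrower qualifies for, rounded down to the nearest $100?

Payment cap: 12% × $6,600 = $792/month.
At $12.02 per $1,000, that supports 792/12.02 × 1,000 ≈ $65,890 → $65,800.
LTV cap: 80% × $410,000 = $328,000 → $328,000.
Binding constraint: payment-to-income.

$65,800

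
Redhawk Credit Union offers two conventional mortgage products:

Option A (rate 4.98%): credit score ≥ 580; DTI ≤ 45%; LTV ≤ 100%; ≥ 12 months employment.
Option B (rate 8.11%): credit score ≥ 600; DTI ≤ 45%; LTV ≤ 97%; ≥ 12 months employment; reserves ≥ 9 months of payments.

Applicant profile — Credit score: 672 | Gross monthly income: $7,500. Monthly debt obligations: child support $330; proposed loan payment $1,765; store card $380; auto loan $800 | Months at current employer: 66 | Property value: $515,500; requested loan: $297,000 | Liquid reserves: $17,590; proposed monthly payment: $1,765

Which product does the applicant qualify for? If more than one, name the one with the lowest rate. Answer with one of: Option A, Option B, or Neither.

Total debts = (330 + 1,765 + 380 + 800) = 3,275; DTI = 3,275/7,500 = 43.7%.
LTV = 297,000/515,500 = 57.6%.
Reserves = 17,590/1,765 = 10.0 months.
Option A: score 672 ≥ 580; DTI 43.7% ≤ 45%; LTV 57.6% ≤ 100%; employment 66 ≥ 12 mo → qualifies.
Option B: score 672 ≥ 600; DTI 43.7% ≤ 45%; LTV 57.6% ≤ 97%; employment 66 ≥ 12 mo; reserves 10.0 ≥ 9 mo → qualifies.
Qualifying: Option A, Option B. Lowest rate is 4.98% → Option A.

Option A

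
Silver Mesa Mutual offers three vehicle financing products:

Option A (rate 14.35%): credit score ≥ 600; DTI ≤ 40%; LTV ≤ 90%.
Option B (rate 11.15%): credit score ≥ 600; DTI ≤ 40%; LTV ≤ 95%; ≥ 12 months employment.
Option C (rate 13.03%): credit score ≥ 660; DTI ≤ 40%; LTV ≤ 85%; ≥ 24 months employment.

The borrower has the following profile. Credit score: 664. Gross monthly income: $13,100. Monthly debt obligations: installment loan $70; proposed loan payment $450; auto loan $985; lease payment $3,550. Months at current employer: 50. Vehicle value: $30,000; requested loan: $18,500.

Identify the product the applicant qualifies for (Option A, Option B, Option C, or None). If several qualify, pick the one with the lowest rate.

Option B

Total debts = (70 + 450 + 985 + 3,550) = 5,055; DTI = 5,055/13,100 = 38.6%.
LTV = 18,500/30,000 = 61.7%.
Option A: score 664 ≥ 600; DTI 38.6% ≤ 40%; LTV 61.7% ≤ 90% → qualifies.
Option B: score 664 ≥ 600; DTI 38.6% ≤ 40%; LTV 61.7% ≤ 95%; employment 50 ≥ 12 mo → qualifies.
Option C: score 664 ≥ 660; DTI 38.6% ≤ 40%; LTV 61.7% ≤ 85%; employment 50 ≥ 24 mo → qualifies.
Qualifying: Option A, Option B, Option C. Lowest rate is 11.15% → Option B.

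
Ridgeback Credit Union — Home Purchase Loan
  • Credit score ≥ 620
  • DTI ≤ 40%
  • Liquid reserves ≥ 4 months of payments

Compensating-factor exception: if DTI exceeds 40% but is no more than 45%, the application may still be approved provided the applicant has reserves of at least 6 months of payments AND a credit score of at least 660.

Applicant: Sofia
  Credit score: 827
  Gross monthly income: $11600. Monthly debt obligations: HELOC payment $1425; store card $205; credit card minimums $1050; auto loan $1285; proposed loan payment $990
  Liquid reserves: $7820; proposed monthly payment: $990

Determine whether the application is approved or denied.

Approved

Credit score 827 ≥ 620 (meets base)
Total debts = (1,425 + 205 + 1,050 + 1,285 + 990) = 4,955. DTI = 4,955/11,600 = 42.7% > 40% — standard DTI limit exceeded.
Liquid reserves cover 7,820/990 = 7.9 months — ≥ 4 required
42.7% falls in the override range (40%–45%), so the compensating-factor test applies.
Override check — reserves: 7.9 mo (ok); score: 827 (ok).
Both override conditions satisfied; DTI exception granted.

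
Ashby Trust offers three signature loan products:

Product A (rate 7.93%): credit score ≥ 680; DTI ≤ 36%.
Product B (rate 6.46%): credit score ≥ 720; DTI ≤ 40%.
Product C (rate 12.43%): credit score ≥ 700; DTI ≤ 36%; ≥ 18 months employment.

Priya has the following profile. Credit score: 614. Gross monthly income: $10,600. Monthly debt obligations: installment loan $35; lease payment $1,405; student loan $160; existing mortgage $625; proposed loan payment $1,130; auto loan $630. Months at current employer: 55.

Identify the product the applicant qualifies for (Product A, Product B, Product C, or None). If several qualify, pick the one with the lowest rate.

None

Total debts = (35 + 1,405 + 160 + 625 + 1,130 + 630) = 3,985; DTI = 3,985/10,600 = 37.6%.
Product A: score 614 < 680; DTI 37.6% > 36% → does not qualify.
Product B: score 614 < 720; DTI 37.6% ≤ 40% → does not qualify.
Product C: score 614 < 700; DTI 37.6% > 36%; employment 55 ≥ 18 mo → does not qualify.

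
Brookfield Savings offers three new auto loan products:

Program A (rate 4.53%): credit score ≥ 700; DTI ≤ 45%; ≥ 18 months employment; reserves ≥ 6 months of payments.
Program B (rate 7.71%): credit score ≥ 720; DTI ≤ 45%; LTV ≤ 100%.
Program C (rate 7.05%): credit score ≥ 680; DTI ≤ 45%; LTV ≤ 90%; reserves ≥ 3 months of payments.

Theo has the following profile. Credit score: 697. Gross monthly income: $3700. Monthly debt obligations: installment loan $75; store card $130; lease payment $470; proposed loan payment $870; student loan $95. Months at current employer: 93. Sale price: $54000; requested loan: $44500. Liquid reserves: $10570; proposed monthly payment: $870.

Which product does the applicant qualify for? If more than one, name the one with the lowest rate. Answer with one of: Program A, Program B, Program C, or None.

Program C

Total debts = (75 + 130 + 470 + 870 + 95) = 1,640; DTI = 1,640/3,700 = 44.3%.
LTV = 44,500/54,000 = 82.4%.
Reserves = 10,570/870 = 12.1 months.
Program A: score 697 < 700; DTI 44.3% ≤ 45%; employment 93 ≥ 18 mo; reserves 12.1 ≥ 6 mo → does not qualify.
Program B: score 697 < 720; DTI 44.3% ≤ 45%; LTV 82.4% ≤ 100% → does not qualify.
Program C: score 697 ≥ 680; DTI 44.3% ≤ 45%; LTV 82.4% ≤ 90%; reserves 12.1 ≥ 3 mo → qualifies.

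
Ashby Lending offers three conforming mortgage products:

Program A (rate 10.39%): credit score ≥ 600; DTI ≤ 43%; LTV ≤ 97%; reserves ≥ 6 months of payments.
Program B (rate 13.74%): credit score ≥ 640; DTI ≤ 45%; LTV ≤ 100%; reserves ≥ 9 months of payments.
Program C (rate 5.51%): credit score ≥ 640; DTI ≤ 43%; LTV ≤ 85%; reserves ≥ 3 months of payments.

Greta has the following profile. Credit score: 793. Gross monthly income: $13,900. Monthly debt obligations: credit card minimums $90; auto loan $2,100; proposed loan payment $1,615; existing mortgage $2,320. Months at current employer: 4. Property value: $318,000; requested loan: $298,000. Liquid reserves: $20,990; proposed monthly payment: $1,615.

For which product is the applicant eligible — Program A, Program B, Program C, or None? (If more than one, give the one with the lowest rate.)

Total debts = (90 + 2,100 + 1,615 + 2,320) = 6,125; DTI = 6,125/13,900 = 44.1%.
LTV = 298,000/318,000 = 93.7%.
Reserves = 20,990/1,615 = 13.0 months.
Program A: score 793 ≥ 600; DTI 44.1% > 43%; LTV 93.7% ≤ 97%; reserves 13.0 ≥ 6 mo → does not qualify.
Program B: score 793 ≥ 640; DTI 44.1% ≤ 45%; LTV 93.7% ≤ 100%; reserves 13.0 ≥ 9 mo → qualifies.
Program C: score 793 ≥ 640; DTI 44.1% > 43%; LTV 93.7% > 85%; reserves 13.0 ≥ 3 mo → does not qualify.

Program B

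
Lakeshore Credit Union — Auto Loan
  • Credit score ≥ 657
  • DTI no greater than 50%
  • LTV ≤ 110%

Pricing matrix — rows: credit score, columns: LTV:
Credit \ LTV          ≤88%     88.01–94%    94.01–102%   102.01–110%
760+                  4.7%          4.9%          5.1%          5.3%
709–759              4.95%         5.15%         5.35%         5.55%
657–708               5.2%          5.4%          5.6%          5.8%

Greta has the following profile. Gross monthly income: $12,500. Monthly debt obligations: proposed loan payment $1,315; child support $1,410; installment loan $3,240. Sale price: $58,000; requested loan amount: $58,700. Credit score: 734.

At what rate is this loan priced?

5.35%

Credit score 734 ≥ 657; Total monthly debts = (1,315 + 1,410 + 3,240) = 5,965. DTI = 5,965/12,500 = 47.7% ≤ 50%
LTV = 58,700/58,000 = 101.2% ≤ 110%
Credit 734 → row 709–759; LTV 101.2% → column 94.01–102%. Grid cell → 5.35%.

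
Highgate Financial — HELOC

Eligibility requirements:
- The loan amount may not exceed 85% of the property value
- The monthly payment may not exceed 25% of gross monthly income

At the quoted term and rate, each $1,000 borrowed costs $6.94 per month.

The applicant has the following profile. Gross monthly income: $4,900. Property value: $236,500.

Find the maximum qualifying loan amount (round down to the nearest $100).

Payment cap: 25% × $4,900 = $1,225/month.
At $6.94 per $1,000, that supports 1,225/6.94 × 1,000 ≈ $176,512 → $176,500.
LTV cap: 85% × $236,500 = $201,025 → $201,000.
Binding constraint: payment-to-income.

$176,500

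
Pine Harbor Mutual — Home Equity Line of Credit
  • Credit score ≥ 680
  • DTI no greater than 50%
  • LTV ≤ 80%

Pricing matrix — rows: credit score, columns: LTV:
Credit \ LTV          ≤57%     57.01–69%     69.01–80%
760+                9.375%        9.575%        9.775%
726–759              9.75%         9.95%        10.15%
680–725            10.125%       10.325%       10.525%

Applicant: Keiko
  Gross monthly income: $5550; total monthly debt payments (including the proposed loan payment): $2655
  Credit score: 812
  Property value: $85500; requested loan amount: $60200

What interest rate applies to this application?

Credit score 812 ≥ 680; DTI: 2,655 ÷ 5,550 = 47.8%, within the 50% cap
LTV = 60,200/85,500 = 70.4% ≤ 80%
Score 812 is in the 760+ band; LTV 70.4% is in the 69.01–80% band → 9.775%.

9.775%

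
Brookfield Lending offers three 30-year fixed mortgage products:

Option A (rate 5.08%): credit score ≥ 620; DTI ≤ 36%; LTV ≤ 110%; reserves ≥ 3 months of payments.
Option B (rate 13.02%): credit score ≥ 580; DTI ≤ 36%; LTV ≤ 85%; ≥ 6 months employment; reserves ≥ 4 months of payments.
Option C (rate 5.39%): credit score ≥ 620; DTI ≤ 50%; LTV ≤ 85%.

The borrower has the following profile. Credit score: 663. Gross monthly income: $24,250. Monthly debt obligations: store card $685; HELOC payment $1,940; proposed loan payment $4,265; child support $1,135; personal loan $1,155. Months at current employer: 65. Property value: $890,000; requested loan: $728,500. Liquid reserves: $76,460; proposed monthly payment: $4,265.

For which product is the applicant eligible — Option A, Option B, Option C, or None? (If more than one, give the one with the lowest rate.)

Total debts = (685 + 1,940 + 4,265 + 1,135 + 1,155) = 9,180; DTI = 9,180/24,250 = 37.9%.
LTV = 728,500/890,000 = 81.9%.
Reserves = 76,460/4,265 = 17.9 months.
Option A: score 663 ≥ 620; DTI 37.9% > 36%; LTV 81.9% ≤ 110%; reserves 17.9 ≥ 3 mo → does not qualify.
Option B: score 663 ≥ 580; DTI 37.9% > 36%; LTV 81.9% ≤ 85%; employment 65 ≥ 6 mo; reserves 17.9 ≥ 4 mo → does not qualify.
Option C: score 663 ≥ 620; DTI 37.9% ≤ 50%; LTV 81.9% ≤ 85% → qualifies.

Option C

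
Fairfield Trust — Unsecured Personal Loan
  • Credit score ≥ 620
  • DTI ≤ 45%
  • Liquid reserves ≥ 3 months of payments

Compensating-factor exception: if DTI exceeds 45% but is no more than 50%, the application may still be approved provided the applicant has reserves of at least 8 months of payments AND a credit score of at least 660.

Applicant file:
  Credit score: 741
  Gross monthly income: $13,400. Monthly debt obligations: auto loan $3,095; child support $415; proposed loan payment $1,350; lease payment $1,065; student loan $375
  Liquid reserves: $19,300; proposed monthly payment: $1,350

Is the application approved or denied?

Approved

Credit score 741 ≥ 620 (meets base)
Total debts = (3,095 + 415 + 1,350 + 1,065 + 375) = 6,300. DTI: 6,300 ÷ 13,400 = 47%, over the 45% base limit.
Liquid reserves cover 19,300/1,350 = 14.3 months — ≥ 3 required
47% falls in the override range (45%–50%), so the compensating-factor test applies.
Reserves 14.3 ≥ 8 months; credit score 741 ≥ 660.
Both compensating conditions met → exception applies.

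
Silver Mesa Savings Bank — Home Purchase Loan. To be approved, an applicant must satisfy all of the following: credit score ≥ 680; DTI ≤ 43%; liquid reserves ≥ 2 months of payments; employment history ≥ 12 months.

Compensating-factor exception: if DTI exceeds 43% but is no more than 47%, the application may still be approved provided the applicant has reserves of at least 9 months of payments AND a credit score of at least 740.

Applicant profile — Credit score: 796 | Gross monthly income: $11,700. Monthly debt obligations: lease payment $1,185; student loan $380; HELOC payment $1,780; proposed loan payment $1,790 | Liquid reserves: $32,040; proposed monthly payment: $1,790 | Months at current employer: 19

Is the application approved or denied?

Approved

Credit score 796 ≥ 680 (meets base)
Total debts = (1,185 + 380 + 1,780 + 1,790) = 5,135. DTI = 5,135/11,700 = 43.9% > 43% — standard DTI limit exceeded.
Reserves = 32,040/1,790 = 17.9 months ≥ 2
Employment 19 ≥ 12 months
DTI 43.9% is within the 43%–47% exception band; checking compensating factors.
Override check — reserves: 17.9 mo (ok); score: 796 (ok).
Both override conditions satisfied; DTI exception granted.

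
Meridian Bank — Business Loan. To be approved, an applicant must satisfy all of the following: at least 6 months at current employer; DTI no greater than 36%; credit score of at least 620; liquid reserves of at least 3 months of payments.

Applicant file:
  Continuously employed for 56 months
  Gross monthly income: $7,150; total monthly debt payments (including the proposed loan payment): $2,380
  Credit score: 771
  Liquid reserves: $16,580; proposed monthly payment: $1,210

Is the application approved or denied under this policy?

Employment 56 ≥ 6 months
DTI: 2,380 ÷ 7,150 = 33.3%, within the 36% cap
Credit score 771 ≥ 620 (meets)
Reserves = 16,580/1,210 = 13.7 months ≥ 3
All criteria satisfied.

Approved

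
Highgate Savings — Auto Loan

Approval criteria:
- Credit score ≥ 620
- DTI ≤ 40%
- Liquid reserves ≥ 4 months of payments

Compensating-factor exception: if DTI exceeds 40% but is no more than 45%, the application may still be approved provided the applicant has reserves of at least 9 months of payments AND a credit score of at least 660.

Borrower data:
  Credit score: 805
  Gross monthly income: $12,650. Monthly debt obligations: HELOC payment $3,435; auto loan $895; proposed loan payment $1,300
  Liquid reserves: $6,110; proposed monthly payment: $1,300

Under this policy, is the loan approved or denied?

Denied

Credit score 805 ≥ 620 (meets base)
Total debts = (3,435 + 895 + 1,300) = 5,630. DTI = 5,630/12,650 = 44.5% > 40% — standard DTI limit exceeded.
Liquid reserves cover 6,110/1,300 = 4.7 months — ≥ 4 required
DTI 44.5% is within the 40%–45% exception band; checking compensating factors.
Override check — reserves: 4.7 mo (short of 9); score: 805 (ok).
Override conditions not both satisfied; exception does not apply.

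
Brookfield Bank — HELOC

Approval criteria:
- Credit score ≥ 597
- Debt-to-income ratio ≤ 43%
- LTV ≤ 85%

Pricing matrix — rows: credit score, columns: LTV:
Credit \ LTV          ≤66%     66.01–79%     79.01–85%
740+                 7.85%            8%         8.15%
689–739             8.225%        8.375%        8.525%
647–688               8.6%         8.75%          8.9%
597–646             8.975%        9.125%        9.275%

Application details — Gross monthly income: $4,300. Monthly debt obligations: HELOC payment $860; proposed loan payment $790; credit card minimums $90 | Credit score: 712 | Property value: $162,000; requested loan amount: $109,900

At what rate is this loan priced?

Credit score 712 ≥ 597; Total monthly debts = (860 + 790 + 90) = 1,740. DTI = 1,740/4,300 = 40.5% ≤ 43%
Loan-to-value = 109,900/162,000 = 67.8% — pass (85% max)
Credit 712 → row 689–739; LTV 67.8% → column 66.01–79%. Grid cell → 8.375%.

8.375%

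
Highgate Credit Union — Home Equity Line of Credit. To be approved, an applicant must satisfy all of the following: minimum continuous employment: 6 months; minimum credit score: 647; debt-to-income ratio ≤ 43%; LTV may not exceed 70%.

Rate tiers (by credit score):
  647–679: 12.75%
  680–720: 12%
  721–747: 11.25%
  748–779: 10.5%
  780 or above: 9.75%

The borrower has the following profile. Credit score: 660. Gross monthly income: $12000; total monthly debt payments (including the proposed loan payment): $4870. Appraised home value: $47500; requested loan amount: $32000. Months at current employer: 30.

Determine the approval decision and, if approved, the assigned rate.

Credit score 660 ≥ 647 (meets minimum)
Debt-to-income = 4,870/12,000 = 40.6% — meets 43% limit
Employment 30 ≥ 6 months
LTV = 32,000/47,500 = 67.4% ≤ 70%
All requirements met. Score 660 falls in the 647–679 tier → 12.75%.

Approved at 12.75%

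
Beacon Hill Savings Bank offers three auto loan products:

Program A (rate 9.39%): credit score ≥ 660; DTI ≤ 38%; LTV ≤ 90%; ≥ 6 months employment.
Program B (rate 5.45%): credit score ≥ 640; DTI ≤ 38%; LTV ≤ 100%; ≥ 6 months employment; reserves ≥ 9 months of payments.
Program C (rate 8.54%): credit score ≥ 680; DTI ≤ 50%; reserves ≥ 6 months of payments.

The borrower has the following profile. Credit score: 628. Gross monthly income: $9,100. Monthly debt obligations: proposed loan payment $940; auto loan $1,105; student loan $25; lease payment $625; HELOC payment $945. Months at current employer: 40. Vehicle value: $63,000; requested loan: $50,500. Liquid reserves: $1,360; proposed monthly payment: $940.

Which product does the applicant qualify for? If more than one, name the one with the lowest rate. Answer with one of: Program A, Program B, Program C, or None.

Total debts = (940 + 1,105 + 25 + 625 + 945) = 3,640; DTI = 3,640/9,100 = 40%.
LTV = 50,500/63,000 = 80.2%.
Reserves = 1,360/940 = 1.4 months.
Program A: score 628 < 660; DTI 40% > 38%; LTV 80.2% ≤ 90%; employment 40 ≥ 6 mo → does not qualify.
Program B: score 628 < 640; DTI 40% > 38%; LTV 80.2% ≤ 100%; employment 40 ≥ 6 mo; reserves 1.4 < 9 mo → does not qualify.
Program C: score 628 < 680; DTI 40% ≤ 50%; reserves 1.4 < 6 mo → does not qualify.

None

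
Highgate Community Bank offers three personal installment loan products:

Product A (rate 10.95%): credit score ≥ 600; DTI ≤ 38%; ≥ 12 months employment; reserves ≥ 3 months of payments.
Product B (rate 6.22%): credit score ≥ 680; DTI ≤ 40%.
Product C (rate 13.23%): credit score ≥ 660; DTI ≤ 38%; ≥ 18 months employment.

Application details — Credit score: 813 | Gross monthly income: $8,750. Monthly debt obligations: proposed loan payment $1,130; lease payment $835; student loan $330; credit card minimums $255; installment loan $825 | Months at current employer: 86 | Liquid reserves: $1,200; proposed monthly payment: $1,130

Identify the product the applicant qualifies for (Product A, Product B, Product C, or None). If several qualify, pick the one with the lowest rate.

Total debts = (1,130 + 835 + 330 + 255 + 825) = 3,375; DTI = 3,375/8,750 = 38.6%.
Reserves = 1,200/1,130 = 1.1 months.
Product A: score 813 ≥ 600; DTI 38.6% > 38%; employment 86 ≥ 12 mo; reserves 1.1 < 3 mo → does not qualify.
Product B: score 813 ≥ 680; DTI 38.6% ≤ 40% → qualifies.
Product C: score 813 ≥ 660; DTI 38.6% > 38%; employment 86 ≥ 18 mo → does not qualify.

Product B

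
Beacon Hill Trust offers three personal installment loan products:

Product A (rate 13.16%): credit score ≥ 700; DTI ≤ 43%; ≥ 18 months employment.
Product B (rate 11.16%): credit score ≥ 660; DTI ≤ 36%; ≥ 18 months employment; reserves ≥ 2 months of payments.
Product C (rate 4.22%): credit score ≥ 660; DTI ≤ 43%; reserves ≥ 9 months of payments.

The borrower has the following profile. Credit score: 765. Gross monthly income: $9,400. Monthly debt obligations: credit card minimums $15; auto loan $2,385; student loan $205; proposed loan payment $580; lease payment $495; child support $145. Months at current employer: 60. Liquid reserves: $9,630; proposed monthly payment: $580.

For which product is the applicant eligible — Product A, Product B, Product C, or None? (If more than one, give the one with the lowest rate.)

Total debts = (15 + 2,385 + 205 + 580 + 495 + 145) = 3,825; DTI = 3,825/9,400 = 40.7%.
Reserves = 9,630/580 = 16.6 months.
Product A: score 765 ≥ 700; DTI 40.7% ≤ 43%; employment 60 ≥ 18 mo → qualifies.
Product B: score 765 ≥ 660; DTI 40.7% > 36%; employment 60 ≥ 18 mo; reserves 16.6 ≥ 2 mo → does not qualify.
Product C: score 765 ≥ 660; DTI 40.7% ≤ 43%; reserves 16.6 ≥ 9 mo → qualifies.
Qualifying: Product A, Product C. Lowest rate is 4.22% → Product C.

Product C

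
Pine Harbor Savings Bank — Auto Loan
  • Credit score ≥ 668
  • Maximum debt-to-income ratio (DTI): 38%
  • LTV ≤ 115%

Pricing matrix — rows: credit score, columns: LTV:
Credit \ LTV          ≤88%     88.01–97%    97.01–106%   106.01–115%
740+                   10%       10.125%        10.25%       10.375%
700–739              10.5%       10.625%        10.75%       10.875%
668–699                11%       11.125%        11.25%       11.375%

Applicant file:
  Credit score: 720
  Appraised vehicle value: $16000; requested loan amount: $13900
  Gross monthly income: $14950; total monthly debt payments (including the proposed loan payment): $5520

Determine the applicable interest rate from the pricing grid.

Credit score 720 ≥ 668; DTI: 5,520 ÷ 14,950 = 36.9%, within the 38% cap
Loan-to-value = 13,900/16,000 = 86.9% — pass (115% max)
Row: 720 falls in 700–739. Column: 86.9% falls in ≤88%. Rate = 10.5%.

10.5%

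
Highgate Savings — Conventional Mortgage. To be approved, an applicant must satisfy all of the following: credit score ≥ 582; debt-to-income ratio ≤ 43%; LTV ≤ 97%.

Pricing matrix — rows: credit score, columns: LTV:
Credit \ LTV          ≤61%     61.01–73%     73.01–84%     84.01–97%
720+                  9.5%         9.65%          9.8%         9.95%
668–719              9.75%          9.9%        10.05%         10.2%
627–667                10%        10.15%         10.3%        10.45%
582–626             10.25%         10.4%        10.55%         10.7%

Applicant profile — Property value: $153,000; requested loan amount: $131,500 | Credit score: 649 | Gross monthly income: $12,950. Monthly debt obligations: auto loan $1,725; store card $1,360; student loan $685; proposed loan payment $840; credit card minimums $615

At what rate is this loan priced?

Credit score 649 ≥ 582; Total monthly debts = (1,725 + 1,360 + 685 + 840 + 615) = 5,225. DTI: 5,225 ÷ 12,950 = 40.3%, within the 43% cap
LTV: 131,500 ÷ 153,000 = 85.9%, within 97% cap
Credit 649 → row 627–667; LTV 85.9% → column 84.01–97%. Grid cell → 10.45%.

10.45%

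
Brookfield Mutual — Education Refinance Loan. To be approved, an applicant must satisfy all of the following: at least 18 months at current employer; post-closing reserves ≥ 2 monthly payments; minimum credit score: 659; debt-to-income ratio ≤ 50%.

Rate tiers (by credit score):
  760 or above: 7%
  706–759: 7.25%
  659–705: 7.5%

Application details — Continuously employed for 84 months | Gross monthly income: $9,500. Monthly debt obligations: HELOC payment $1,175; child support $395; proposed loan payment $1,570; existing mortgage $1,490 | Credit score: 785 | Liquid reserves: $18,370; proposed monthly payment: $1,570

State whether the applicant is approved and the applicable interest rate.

Approved at 7%

Credit score 785 ≥ 659 (meets minimum)
Total monthly debts = (1,175 + 395 + 1,570 + 1,490) = 4,630. DTI = 4,630/9,500 = 48.7% ≤ 50%
Liquid reserves cover 18,370/1,570 = 11.7 months — ≥ 2 required
Employment 84 ≥ 18 months
All requirements met. Score 785 falls in the 760 or above tier → 7%.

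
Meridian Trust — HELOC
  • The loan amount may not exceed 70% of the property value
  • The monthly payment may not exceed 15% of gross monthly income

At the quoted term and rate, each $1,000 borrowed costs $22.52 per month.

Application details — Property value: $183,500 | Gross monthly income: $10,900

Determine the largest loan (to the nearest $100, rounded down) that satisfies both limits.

Payment cap: 15% × $10,900 = $1,635/month.
At $22.52 per $1,000, that supports 1,635/22.52 × 1,000 ≈ $72,602 → $72,600.
LTV cap: 70% × $183,500 = $128,450 → $128,400.
Binding constraint: payment-to-income.

$72,600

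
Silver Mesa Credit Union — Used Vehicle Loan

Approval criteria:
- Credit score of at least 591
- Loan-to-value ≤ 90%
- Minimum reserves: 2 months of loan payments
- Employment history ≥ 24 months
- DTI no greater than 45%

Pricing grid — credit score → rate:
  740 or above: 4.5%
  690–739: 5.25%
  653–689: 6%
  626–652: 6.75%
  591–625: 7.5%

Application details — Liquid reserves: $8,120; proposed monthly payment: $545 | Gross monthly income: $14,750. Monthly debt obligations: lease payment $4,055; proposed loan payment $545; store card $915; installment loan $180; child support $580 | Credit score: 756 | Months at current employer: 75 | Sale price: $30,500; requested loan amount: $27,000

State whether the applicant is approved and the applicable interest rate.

Approved at 4.5%

Credit score 756 ≥ 591 (meets minimum)
Reserves = 8,120/545 = 14.9 months ≥ 2
Employment 75 ≥ 24 months
LTV = 27,000/30,500 = 88.5% ≤ 90%
Total monthly debts = (4,055 + 545 + 915 + 180 + 580) = 6,275. Debt-to-income = 6,275/14,750 = 42.5% — meets 45% limit
All requirements met. Score 756 falls in the 740 or above tier → 4.5%.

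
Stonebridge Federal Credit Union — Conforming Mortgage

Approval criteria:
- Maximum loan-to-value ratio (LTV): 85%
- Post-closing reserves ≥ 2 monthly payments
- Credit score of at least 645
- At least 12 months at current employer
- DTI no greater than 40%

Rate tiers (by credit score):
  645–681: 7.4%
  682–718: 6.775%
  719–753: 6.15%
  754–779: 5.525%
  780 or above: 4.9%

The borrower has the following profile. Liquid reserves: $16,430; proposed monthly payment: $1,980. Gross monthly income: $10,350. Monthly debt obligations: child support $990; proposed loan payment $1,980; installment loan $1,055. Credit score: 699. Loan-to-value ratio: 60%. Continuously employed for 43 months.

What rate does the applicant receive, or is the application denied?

Credit score 699 ≥ 645 (meets minimum)
Reserves: 16,430 ÷ 1,980 = 8.3 months (meets 2-month minimum)
LTV 60% — within 85%
Total monthly debts = (990 + 1,980 + 1,055) = 4,025. DTI = 4,025/10,350 = 38.9% ≤ 40%
Employment 43 ≥ 12 months
All requirements met. Score 699 falls in the 682–718 tier → 6.775%.

Approved at 6.775%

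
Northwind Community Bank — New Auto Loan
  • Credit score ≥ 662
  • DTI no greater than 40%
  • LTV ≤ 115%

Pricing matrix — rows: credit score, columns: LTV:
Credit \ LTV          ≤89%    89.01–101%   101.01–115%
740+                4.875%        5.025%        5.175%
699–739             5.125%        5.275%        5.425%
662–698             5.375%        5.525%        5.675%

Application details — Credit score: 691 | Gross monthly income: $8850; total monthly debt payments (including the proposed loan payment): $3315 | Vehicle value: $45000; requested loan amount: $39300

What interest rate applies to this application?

Credit score 691 ≥ 662; DTI = 3,315/8,850 = 37.5% ≤ 40%
Loan-to-value = 39,300/45,000 = 87.3% — pass (115% max)
Row: 691 falls in 662–698. Column: 87.3% falls in ≤89%. Rate = 5.375%.

5.375%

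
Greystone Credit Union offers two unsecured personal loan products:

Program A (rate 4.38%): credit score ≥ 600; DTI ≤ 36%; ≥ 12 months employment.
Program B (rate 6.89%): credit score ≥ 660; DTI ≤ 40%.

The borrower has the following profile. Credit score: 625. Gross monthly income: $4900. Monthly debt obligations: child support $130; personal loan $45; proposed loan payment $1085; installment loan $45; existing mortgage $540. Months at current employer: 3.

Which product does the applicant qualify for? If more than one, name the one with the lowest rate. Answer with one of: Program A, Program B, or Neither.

Neither

Total debts = (130 + 45 + 1,085 + 45 + 540) = 1,845; DTI = 1,845/4,900 = 37.7%.
Program A: score 625 ≥ 600; DTI 37.7% > 36%; employment 3 < 12 mo → does not qualify.
Program B: score 625 < 660; DTI 37.7% ≤ 40% → does not qualify.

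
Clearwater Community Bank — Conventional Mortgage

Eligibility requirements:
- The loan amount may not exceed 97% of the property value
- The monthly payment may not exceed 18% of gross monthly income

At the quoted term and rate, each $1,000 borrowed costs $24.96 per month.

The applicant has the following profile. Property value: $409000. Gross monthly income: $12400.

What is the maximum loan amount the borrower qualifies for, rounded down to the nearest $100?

Payment cap: 18% × $12,400 = $2,232/month.
At $24.96 per $1,000, that supports 2,232/24.96 × 1,000 ≈ $89,423 → $89,400.
LTV cap: 97% × $409,000 = $396,730 → $396,700.
Binding constraint: payment-to-income.

$89,400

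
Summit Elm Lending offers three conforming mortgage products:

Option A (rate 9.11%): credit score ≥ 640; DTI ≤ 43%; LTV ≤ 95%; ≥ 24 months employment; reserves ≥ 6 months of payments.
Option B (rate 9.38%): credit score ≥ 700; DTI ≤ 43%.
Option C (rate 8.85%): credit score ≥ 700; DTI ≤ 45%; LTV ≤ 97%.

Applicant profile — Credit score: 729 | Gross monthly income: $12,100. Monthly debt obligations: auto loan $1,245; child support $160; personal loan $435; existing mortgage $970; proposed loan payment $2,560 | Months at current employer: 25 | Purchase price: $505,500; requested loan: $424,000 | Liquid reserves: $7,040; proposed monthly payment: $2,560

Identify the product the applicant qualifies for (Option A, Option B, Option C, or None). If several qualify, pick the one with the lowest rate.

Option C

Total debts = (1,245 + 160 + 435 + 970 + 2,560) = 5,370; DTI = 5,370/12,100 = 44.4%.
LTV = 424,000/505,500 = 83.9%.
Reserves = 7,040/2,560 = 2.8 months.
Option A: score 729 ≥ 640; DTI 44.4% > 43%; LTV 83.9% ≤ 95%; employment 25 ≥ 24 mo; reserves 2.8 < 6 mo → does not qualify.
Option B: score 729 ≥ 700; DTI 44.4% > 43% → does not qualify.
Option C: score 729 ≥ 700; DTI 44.4% ≤ 45%; LTV 83.9% ≤ 97% → qualifies.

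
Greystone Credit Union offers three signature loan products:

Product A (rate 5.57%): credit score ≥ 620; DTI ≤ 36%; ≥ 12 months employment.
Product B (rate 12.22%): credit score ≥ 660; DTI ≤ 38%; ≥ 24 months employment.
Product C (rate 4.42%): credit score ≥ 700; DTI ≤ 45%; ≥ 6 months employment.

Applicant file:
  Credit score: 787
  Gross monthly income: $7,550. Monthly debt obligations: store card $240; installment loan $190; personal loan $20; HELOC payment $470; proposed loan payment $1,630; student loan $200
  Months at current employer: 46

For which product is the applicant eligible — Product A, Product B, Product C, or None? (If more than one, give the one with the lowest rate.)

Total debts = (240 + 190 + 20 + 470 + 1,630 + 200) = 2,750; DTI = 2,750/7,550 = 36.4%.
Product A: score 787 ≥ 620; DTI 36.4% > 36%; employment 46 ≥ 12 mo → does not qualify.
Product B: score 787 ≥ 660; DTI 36.4% ≤ 38%; employment 46 ≥ 24 mo → qualifies.
Product C: score 787 ≥ 700; DTI 36.4% ≤ 45%; employment 46 ≥ 6 mo → qualifies.
Qualifying: Product B, Product C. Lowest rate is 4.42% → Product C.

Product C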